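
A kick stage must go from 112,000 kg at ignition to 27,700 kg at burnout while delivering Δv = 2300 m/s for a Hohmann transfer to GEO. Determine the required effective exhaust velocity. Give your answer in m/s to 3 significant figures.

v_e ≈ 1650 m/s

ln(m₀/m_f) = ln(112000/27700) = ln(4.043) = 1.3971.
Rocket equation: v_e = Δv / ln(m₀/m_f) = 2300 / 1.3971 = 1646.3 m/s.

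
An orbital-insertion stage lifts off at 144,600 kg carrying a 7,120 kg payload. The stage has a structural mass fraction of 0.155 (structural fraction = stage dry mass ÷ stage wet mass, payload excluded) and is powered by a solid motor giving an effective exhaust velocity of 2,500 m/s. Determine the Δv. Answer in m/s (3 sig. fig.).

Stage wet mass = m₀ − payload = 144,600 − 7,120 = 137,480 kg.
Stage dry mass = ε × stage wet mass = 0.155 × 137,480 = 21,309.4 kg.
Burnout mass m_f = stage dry + payload = 21,309.4 + 7,120 = 28,429.4 kg.
Using Δv = v_e ln(m₀/m_f): Δv = v_e · ln(144,600/28,429.4) = 2500.0 × ln(5.086) = 2500.0 × 1.6265 ≈ 4066 m/s.

Δv ≈ 4070 m/s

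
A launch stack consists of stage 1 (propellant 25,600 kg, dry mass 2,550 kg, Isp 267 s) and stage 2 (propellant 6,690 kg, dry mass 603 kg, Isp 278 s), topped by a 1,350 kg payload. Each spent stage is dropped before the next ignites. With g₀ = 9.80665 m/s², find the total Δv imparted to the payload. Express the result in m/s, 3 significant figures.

Ignition mass of stage 1 = 25,600+2,550 + 6,690+603 + 1,350 = 36,793 kg.
Stage 1: m₀ = 36,793 kg, m_f = 36,793 − 25,600 = 11,193 kg; Δv = 267×9.80665×ln(3.287) = 2618.4×1.1900 ≈ 3116 m/s.
Stage 2: m₀ = 8,643 kg, m_f = 8,643 − 6,690 = 1,953 kg; Δv = 278×9.80665×ln(4.425) = 2726.2×1.4874 ≈ 4055 m/s.
Total Δv = 3116 + 4055 = 7171 m/s.

Δv ≈ 7170 m/s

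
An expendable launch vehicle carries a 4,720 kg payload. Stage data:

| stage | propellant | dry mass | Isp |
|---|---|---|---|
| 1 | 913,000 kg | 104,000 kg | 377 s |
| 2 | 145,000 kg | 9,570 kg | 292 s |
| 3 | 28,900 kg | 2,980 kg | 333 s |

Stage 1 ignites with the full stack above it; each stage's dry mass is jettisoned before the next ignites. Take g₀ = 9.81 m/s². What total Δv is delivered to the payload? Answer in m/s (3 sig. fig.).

Δv ≈ 14400 m/s

Ignition mass of stage 1 = 913,000+104,000 + 145,000+9,570 + 28,900+2,980 + 4,720 = 1,208,170 kg.
Stage 1: m₀ = 1,208,170 kg, m_f = 1,208,170 − 913,000 = 295,170 kg; Δv = 377×9.81×ln(4.093) = 3698.4×1.4093 ≈ 5212 m/s.
Stage 2: m₀ = 191,170 kg, m_f = 191,170 − 145,000 = 46,170 kg; Δv = 292×9.81×ln(4.141) = 2864.5×1.4208 ≈ 4070 m/s.
Stage 3: m₀ = 36,600 kg, m_f = 36,600 − 28,900 = 7,700 kg; Δv = 333×9.81×ln(4.753) = 3266.7×1.5588 ≈ 5092 m/s.
Total Δv = 5212 + 4070 + 5092 = 14374 m/s.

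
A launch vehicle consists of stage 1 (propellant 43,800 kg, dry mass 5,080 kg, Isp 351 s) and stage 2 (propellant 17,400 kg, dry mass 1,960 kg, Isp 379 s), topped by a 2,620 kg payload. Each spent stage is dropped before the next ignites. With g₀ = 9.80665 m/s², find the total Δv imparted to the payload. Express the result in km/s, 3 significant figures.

Δv ≈ 9.14 km/s

Ignition mass of stage 1 = 43,800+5,080 + 17,400+1,960 + 2,620 = 70,860 kg.
Stage 1: m₀ = 70,860 kg, m_f = 70,860 − 43,800 = 27,060 kg; Δv = 351×9.80665×ln(2.619) = 3442.1×0.9626 ≈ 3314 m/s.
Stage 2: m₀ = 21,980 kg, m_f = 21,980 − 17,400 = 4,580 kg; Δv = 379×9.80665×ln(4.799) = 3716.7×1.5684 ≈ 5829 m/s.
Total Δv = 3314 + 5829 = 9143 m/s.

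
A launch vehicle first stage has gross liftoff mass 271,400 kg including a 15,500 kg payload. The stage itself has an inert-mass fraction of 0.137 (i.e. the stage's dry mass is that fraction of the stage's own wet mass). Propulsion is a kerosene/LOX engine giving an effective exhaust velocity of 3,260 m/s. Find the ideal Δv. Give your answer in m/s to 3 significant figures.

Stage wet mass = m₀ − payload = 271,400 − 15,500 = 255,900 kg.
Stage dry mass = ε × stage wet mass = 0.137 × 255,900 = 35,058.3 kg.
Burnout mass m_f = stage dry + payload = 35,058.3 + 15,500 = 50,558.3 kg.
Δv = v_e · ln(271,400/50,558.3) = 3260.0 × ln(5.368) = 3260.0 × 1.6805 ≈ 5478 m/s.

Δv ≈ 5480 m/s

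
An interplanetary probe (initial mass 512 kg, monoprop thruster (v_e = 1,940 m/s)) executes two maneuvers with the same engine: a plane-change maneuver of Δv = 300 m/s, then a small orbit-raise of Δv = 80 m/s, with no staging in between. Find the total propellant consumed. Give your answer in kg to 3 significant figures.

After the first burn: m = 512 × exp(−300/1940.0) = 512 × 0.85672 = 438.641 kg.
After the second burn: m = 438.641 × exp(−80/1940.0) = 438.641 × 0.95960 = 420.92 kg.
Total propellant = m₀ − m_final = 512 − 420.92 = 91.08 kg.

total propellant consumed ≈ 91.1 kg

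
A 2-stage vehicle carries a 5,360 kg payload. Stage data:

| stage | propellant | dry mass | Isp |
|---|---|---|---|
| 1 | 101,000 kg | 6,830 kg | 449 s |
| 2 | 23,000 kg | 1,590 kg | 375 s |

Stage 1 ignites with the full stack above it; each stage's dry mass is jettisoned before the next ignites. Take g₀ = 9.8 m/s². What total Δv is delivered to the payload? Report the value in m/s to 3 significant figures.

Δv ≈ 11200 m/s

Ignition mass of stage 1 = 101,000+6,830 + 23,000+1,590 + 5,360 = 137,780 kg.
Stage 1: m₀ = 137,780 kg, m_f = 137,780 − 101,000 = 36,780 kg; Δv = 449×9.8×ln(3.746) = 4400.2×1.3207 ≈ 5811 m/s.
Stage 2: m₀ = 29,950 kg, m_f = 29,950 − 23,000 = 6,950 kg; Δv = 375×9.8×ln(4.309) = 3675.0×1.4608 ≈ 5368 m/s.
Total Δv = 5811 + 5368 = 11179 m/s.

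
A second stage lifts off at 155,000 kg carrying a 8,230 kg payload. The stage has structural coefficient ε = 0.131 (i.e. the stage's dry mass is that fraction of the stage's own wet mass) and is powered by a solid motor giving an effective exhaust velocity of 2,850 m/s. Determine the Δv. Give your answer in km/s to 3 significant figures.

Stage wet mass = m₀ − payload = 155,000 − 8,230 = 146,770 kg.
Stage dry mass = ε × stage wet mass = 0.131 × 146,770 = 19,226.9 kg.
Burnout mass m_f = stage dry + payload = 19,226.9 + 8,230 = 27,456.9 kg.
From the ideal rocket equation, Δv = v_e · ln(155,000/27,456.9) = 2850.0 × ln(5.645) = 2850.0 × 1.7308 ≈ 4933 m/s.

Δv ≈ 4.93 km/s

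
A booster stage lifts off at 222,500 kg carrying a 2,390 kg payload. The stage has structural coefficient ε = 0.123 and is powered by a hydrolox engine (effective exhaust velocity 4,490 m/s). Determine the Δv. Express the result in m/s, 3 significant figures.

Δv ≈ 9080 m/s

Stage wet mass = m₀ − payload = 222,500 − 2,390 = 220,110 kg.
Stage dry mass = ε × stage wet mass = 0.123 × 220,110 = 27,073.5 kg.
Burnout mass m_f = stage dry + payload = 27,073.5 + 2,390 = 29,463.5 kg.
By the Tsiolkovsky rocket equation, Δv = v_e · ln(222,500/29,463.5) = 4490.0 × ln(7.552) = 4490.0 × 2.0218 ≈ 9078 m/s.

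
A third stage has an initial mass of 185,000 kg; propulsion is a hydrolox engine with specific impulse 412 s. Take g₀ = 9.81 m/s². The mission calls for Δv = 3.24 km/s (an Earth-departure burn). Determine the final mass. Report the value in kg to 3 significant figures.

v_e = Isp · g₀ = 412 × 9.81 = 4041.7 m/s.
From the ideal rocket equation, m₀/m_f = exp(Δv / v_e) = exp(3240 / 4041.7) = exp(0.8016) = 2.2292.
m_f = m₀ / 2.2292 = 185,000 / 2.2292 = 82,989.4 kg.

final mass ≈ 83000 kg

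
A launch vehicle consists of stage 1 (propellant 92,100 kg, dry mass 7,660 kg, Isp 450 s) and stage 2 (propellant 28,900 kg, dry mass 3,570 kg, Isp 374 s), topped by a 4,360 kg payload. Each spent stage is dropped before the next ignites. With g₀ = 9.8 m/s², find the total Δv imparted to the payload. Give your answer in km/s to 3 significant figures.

Ignition mass of stage 1 = 92,100+7,660 + 28,900+3,570 + 4,360 = 136,590 kg.
Stage 1: m₀ = 136,590 kg, m_f = 136,590 − 92,100 = 44,490 kg; Δv = 450×9.8×ln(3.07) = 4410.0×1.1217 ≈ 4947 m/s.
Stage 2: m₀ = 36,830 kg, m_f = 36,830 − 28,900 = 7,930 kg; Δv = 374×9.8×ln(4.644) = 3665.2×1.5357 ≈ 5628 m/s.
Total Δv = 4947 + 5628 = 10575 m/s.

Δv ≈ 10.6 km/s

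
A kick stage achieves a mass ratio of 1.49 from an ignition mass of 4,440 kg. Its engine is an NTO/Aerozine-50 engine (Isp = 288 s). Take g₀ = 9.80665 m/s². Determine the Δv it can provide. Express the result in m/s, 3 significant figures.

Δv ≈ 1130 m/s

v_e = Isp · g₀ = 288 × 9.80665 = 2824.3 m/s.
From the ideal rocket equation, Δv = v_e · ln(1.49) = 2824.3 × 0.3988 ≈ 1126.3 m/s.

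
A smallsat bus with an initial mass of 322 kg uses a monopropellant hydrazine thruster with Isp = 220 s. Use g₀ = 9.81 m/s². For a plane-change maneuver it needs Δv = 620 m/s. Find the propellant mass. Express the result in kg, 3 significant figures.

propellant mass ≈ 80.4 kg

v_e = Isp · g₀ = 220 × 9.81 = 2158.2 m/s.
By the Tsiolkovsky rocket equation, m₀/m_f = exp(Δv / v_e) = exp(620 / 2158.2) = exp(0.2873) = 1.3328.
m_f = 322 / 1.3328 = 241.597 kg, so propellant = m₀ − m_f = 322 − 241.597 = 80.403 kg.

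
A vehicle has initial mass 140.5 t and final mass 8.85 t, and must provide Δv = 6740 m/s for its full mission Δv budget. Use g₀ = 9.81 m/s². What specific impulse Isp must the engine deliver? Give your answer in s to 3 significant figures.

Isp ≈ 249 s

ln(m₀/m_f) = ln(140500/8850) = ln(15.88) = 2.7648.
By the Tsiolkovsky rocket equation, v_e = Δv / ln(m₀/m_f) = 6740 / 2.7648 = 2437.8 m/s.
Isp = v_e / g₀ = 2437.8 / 9.81 = 248.5 s.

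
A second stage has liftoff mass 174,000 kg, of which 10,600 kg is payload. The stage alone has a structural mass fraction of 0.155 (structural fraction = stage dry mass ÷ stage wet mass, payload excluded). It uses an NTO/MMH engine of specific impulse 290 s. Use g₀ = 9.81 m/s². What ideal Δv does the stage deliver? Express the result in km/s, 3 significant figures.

Stage wet mass = m₀ − payload = 174,000 − 10,600 = 163,400 kg.
Stage dry mass = ε × stage wet mass = 0.155 × 163,400 = 25,327 kg.
Burnout mass m_f = stage dry + payload = 25,327 + 10,600 = 35,927 kg.
v_e = Isp · g₀ = 290 × 9.81 = 2844.9 m/s.
Δv = v_e · ln(174,000/35,927) = 2844.9 × ln(4.843) = 2844.9 × 1.5776 ≈ 4488 m/s.

Δv ≈ 4.49 km/s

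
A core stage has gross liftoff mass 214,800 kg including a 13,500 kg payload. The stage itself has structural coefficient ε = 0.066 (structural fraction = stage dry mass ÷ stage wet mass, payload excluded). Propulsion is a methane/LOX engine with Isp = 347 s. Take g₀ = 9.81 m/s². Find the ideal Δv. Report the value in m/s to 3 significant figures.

Stage wet mass = m₀ − payload = 214,800 − 13,500 = 201,300 kg.
Stage dry mass = ε × stage wet mass = 0.066 × 201,300 = 13,285.8 kg.
Burnout mass m_f = stage dry + payload = 13,285.8 + 13,500 = 26,785.8 kg.
v_e = Isp · g₀ = 347 × 9.81 = 3404.1 m/s.
Δv = v_e · ln(214,800/26,785.8) = 3404.1 × ln(8.019) = 3404.1 × 2.0818 ≈ 7087 m/s.

Δv ≈ 7090 m/s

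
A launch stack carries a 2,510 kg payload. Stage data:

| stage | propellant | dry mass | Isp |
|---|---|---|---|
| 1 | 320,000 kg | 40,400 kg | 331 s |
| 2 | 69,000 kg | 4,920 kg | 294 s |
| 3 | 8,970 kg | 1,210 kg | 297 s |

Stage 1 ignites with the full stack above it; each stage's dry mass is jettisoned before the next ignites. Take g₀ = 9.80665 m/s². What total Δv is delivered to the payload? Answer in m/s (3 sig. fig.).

Δv ≈ 12300 m/s

Ignition mass of stage 1 = 320,000+40,400 + 69,000+4,920 + 8,970+1,210 + 2,510 = 447,010 kg.
Stage 1: m₀ = 447,010 kg, m_f = 447,010 − 320,000 = 127,010 kg; Δv = 331×9.80665×ln(3.519) = 3246.0×1.2583 ≈ 4084 m/s.
Stage 2: m₀ = 86,610 kg, m_f = 86,610 − 69,000 = 17,610 kg; Δv = 294×9.80665×ln(4.918) = 2883.2×1.5929 ≈ 4593 m/s.
Stage 3: m₀ = 12,690 kg, m_f = 12,690 − 8,970 = 3,720 kg; Δv = 297×9.80665×ln(3.411) = 2912.6×1.2271 ≈ 3574 m/s.
Total Δv = 4084 + 4593 + 3574 = 12251 m/s.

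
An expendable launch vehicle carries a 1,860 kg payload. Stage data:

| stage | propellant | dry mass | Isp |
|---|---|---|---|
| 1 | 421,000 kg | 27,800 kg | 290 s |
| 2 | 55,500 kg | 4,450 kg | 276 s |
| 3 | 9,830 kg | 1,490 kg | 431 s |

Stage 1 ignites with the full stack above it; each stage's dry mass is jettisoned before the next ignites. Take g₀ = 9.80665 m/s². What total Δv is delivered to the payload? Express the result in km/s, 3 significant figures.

Ignition mass of stage 1 = 421,000+27,800 + 55,500+4,450 + 9,830+1,490 + 1,860 = 521,930 kg.
Stage 1: m₀ = 521,930 kg, m_f = 521,930 − 421,000 = 100,930 kg; Δv = 290×9.80665×ln(5.171) = 2843.9×1.6431 ≈ 4673 m/s.
Stage 2: m₀ = 73,130 kg, m_f = 73,130 − 55,500 = 17,630 kg; Δv = 276×9.80665×ln(4.148) = 2706.6×1.4226 ≈ 3851 m/s.
Stage 3: m₀ = 13,180 kg, m_f = 13,180 − 9,830 = 3,350 kg; Δv = 431×9.80665×ln(3.934) = 4226.7×1.3697 ≈ 5789 m/s.
Total Δv = 4673 + 3851 + 5789 = 14313 m/s.

Δv ≈ 14.3 km/s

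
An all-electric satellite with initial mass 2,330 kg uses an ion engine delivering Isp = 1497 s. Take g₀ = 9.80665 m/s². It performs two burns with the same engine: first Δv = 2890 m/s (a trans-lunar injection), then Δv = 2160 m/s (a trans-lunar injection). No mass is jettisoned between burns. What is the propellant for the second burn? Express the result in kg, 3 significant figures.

v_e = Isp · g₀ = 1497 × 9.80665 = 14680.6 m/s.
After the first burn: m = 2330 × exp(−2890/14680.6) = 2330 × 0.82131 = 1,913.65 kg.
After the second burn: m = 1,913.65 × exp(−2160/14680.6) = 1,913.65 × 0.86318 = 1,651.82 kg.
Second-burn propellant = 1,913.65 − 1,651.82 = 261.83 kg.

propellant for the second burn ≈ 262 kg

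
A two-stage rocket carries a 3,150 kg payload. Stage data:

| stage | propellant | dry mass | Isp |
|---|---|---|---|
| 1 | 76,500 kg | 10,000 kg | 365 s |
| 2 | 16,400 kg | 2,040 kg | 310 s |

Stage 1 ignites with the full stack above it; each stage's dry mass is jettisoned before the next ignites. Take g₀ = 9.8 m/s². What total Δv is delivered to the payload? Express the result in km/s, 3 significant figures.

Δv ≈ 8.73 km/s

Ignition mass of stage 1 = 76,500+10,000 + 16,400+2,040 + 3,150 = 108,090 kg.
Stage 1: m₀ = 108,090 kg, m_f = 108,090 − 76,500 = 31,590 kg; Δv = 365×9.8×ln(3.422) = 3577.0×1.2301 ≈ 4400 m/s.
Stage 2: m₀ = 21,590 kg, m_f = 21,590 − 16,400 = 5,190 kg; Δv = 310×9.8×ln(4.16) = 3038.0×1.4255 ≈ 4331 m/s.
Total Δv = 4400 + 4331 = 8731 m/s.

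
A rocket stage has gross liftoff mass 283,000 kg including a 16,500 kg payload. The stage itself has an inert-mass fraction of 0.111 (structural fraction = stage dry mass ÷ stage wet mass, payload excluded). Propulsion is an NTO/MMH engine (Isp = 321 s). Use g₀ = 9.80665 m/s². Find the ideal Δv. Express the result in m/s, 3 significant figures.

Δv ≈ 5710 m/s

Stage wet mass = m₀ − payload = 283,000 − 16,500 = 266,500 kg.
Stage dry mass = ε × stage wet mass = 0.111 × 266,500 = 29,581.5 kg.
Burnout mass m_f = stage dry + payload = 29,581.5 + 16,500 = 46,081.5 kg.
v_e = Isp · g₀ = 321 × 9.80665 = 3147.9 m/s.
Using Δv = v_e ln(m₀/m_f): Δv = v_e · ln(283,000/46,081.5) = 3147.9 × ln(6.141) = 3147.9 × 1.8150 ≈ 5714 m/s.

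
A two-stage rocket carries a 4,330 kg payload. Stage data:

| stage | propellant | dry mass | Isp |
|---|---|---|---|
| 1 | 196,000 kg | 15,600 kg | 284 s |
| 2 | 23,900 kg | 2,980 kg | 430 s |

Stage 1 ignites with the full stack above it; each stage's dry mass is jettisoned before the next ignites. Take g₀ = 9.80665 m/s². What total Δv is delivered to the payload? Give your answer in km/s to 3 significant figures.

Δv ≈ 10.7 km/s

Ignition mass of stage 1 = 196,000+15,600 + 23,900+2,980 + 4,330 = 242,810 kg.
Stage 1: m₀ = 242,810 kg, m_f = 242,810 − 196,000 = 46,810 kg; Δv = 284×9.80665×ln(5.187) = 2785.1×1.6462 ≈ 4585 m/s.
Stage 2: m₀ = 31,210 kg, m_f = 31,210 − 23,900 = 7,310 kg; Δv = 430×9.80665×ln(4.269) = 4216.9×1.4515 ≈ 6121 m/s.
Total Δv = 4585 + 6121 = 10706 m/s.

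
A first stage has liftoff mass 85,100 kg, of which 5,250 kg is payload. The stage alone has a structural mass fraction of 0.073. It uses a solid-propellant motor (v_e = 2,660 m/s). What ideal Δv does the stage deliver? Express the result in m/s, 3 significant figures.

Stage wet mass = m₀ − payload = 85,100 − 5,250 = 79,850 kg.
Stage dry mass = ε × stage wet mass = 0.073 × 79,850 = 5,829.05 kg.
Burnout mass m_f = stage dry + payload = 5,829.05 + 5,250 = 11,079.05 kg.
Δv = v_e · ln(85,100/11,079.05) = 2660.0 × ln(7.681) = 2660.0 × 2.0388 ≈ 5423 m/s.

Δv ≈ 5420 m/s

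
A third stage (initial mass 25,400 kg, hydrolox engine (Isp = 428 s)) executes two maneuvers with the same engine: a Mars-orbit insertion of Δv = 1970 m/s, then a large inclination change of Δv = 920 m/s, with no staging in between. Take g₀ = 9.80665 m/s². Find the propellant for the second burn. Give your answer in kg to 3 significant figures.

propellant for the second burn ≈ 3130 kg

v_e = Isp · g₀ = 428 × 9.80665 = 4197.2 m/s.
After the first burn: m = 25400 × exp(−1970/4197.2) = 25400 × 0.62541 = 15,885.4 kg.
After the second burn: m = 15,885.4 × exp(−920/4197.2) = 15,885.4 × 0.80317 = 12,758.7 kg.
Second-burn propellant = 15,885.4 − 12,758.7 = 3,126.7 kg.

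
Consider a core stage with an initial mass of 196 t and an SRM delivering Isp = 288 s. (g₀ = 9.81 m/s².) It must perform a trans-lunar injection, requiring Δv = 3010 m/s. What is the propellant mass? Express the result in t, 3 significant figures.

v_e = Isp · g₀ = 288 × 9.81 = 2825.3 m/s.
Rocket equation: m₀/m_f = exp(Δv / v_e) = exp(3010 / 2825.3) = exp(1.0654) = 2.9019.
m_f = 196 / 2.9019 = 67.542 t, so propellant = m₀ − m_f = 196 − 67.542 = 128.458 t.

propellant mass ≈ 128 t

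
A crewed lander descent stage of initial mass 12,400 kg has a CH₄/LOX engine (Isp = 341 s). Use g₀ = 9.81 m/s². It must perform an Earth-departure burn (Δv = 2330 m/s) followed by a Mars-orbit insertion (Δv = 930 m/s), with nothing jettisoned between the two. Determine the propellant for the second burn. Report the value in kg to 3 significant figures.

v_e = Isp · g₀ = 341 × 9.81 = 3345.2 m/s.
After the first burn: m = 12400 × exp(−2330/3345.2) = 12400 × 0.49832 = 6,179.17 kg.
After the second burn: m = 6,179.17 × exp(−930/3345.2) = 6,179.17 × 0.75729 = 4,679.42 kg.
Second-burn propellant = 6,179.17 − 4,679.42 = 1,499.75 kg.

propellant for the second burn ≈ 1500 kg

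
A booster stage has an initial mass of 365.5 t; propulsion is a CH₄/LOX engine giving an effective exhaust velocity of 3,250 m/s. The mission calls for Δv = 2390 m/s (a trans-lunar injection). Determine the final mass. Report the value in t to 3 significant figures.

final mass ≈ 175 t

m₀/m_f = exp(Δv / v_e) = exp(2390 / 3250.0) = exp(0.7354) = 2.0863.
m_f = m₀ / 2.0863 = 365.5 / 2.0863 = 175.191 t.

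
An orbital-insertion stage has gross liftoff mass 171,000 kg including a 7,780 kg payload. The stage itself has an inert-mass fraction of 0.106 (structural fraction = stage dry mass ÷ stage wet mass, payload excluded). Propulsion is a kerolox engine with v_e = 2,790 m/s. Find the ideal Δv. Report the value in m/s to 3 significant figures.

Stage wet mass = m₀ − payload = 171,000 − 7,780 = 163,220 kg.
Stage dry mass = ε × stage wet mass = 0.106 × 163,220 = 17,301.3 kg.
Burnout mass m_f = stage dry + payload = 17,301.3 + 7,780 = 25,081.3 kg.
From the ideal rocket equation, Δv = v_e · ln(171,000/25,081.3) = 2790.0 × ln(6.818) = 2790.0 × 1.9195 ≈ 5356 m/s.

Δv ≈ 5360 m/s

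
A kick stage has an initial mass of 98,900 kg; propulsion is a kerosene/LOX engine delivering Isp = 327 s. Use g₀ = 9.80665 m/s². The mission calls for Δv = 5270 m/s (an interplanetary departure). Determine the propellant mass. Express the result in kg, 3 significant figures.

v_e = Isp · g₀ = 327 × 9.80665 = 3206.8 m/s.
From the ideal rocket equation, m₀/m_f = exp(Δv / v_e) = exp(5270 / 3206.8) = exp(1.6434) = 5.1727.
m_f = 98,900 / 5.1727 = 19,119.6 kg, so propellant = m₀ − m_f = 98,900 − 19,119.6 = 79,780.4 kg.

propellant mass ≈ 79800 kg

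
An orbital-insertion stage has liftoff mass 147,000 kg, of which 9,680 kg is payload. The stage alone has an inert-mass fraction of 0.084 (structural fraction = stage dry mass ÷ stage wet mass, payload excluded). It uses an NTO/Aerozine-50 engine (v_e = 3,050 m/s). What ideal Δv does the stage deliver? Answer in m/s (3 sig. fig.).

Δv ≈ 5900 m/s

Stage wet mass = m₀ − payload = 147,000 − 9,680 = 137,320 kg.
Stage dry mass = ε × stage wet mass = 0.084 × 137,320 = 11,534.9 kg.
Burnout mass m_f = stage dry + payload = 11,534.9 + 9,680 = 21,214.9 kg.
From the ideal rocket equation, Δv = v_e · ln(147,000/21,214.9) = 3050.0 × ln(6.929) = 3050.0 × 1.9357 ≈ 5904 m/s.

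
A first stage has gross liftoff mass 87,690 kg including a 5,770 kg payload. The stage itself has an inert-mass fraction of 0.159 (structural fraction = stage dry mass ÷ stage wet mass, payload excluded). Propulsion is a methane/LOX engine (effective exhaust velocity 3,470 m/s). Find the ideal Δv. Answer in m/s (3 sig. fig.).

Δv ≈ 5340 m/s

Stage wet mass = m₀ − payload = 87,690 − 5,770 = 81,920 kg.
Stage dry mass = ε × stage wet mass = 0.159 × 81,920 = 13,025.3 kg.
Burnout mass m_f = stage dry + payload = 13,025.3 + 5,770 = 18,795.3 kg.
Using Δv = v_e ln(m₀/m_f): Δv = v_e · ln(87,690/18,795.3) = 3470.0 × ln(4.666) = 3470.0 × 1.5402 ≈ 5344 m/s.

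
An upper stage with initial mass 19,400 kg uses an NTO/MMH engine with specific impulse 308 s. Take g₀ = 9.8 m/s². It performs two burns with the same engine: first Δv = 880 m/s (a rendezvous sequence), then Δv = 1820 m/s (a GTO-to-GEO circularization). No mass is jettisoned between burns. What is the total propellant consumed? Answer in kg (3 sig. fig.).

total propellant consumed ≈ 11500 kg

v_e = Isp · g₀ = 308 × 9.8 = 3018.4 m/s.
After the first burn: m = 19400 × exp(−880/3018.4) = 19400 × 0.74711 = 14,493.9 kg.
After the second burn: m = 14,493.9 × exp(−1820/3018.4) = 14,493.9 × 0.54718 = 7,930.77 kg.
Total propellant = m₀ − m_final = 19400 − 7,930.77 = 11,469.23 kg.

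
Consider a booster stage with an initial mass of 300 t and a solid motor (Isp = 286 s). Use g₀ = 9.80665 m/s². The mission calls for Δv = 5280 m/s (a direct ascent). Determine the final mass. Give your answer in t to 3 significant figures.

v_e = Isp · g₀ = 286 × 9.80665 = 2804.7 m/s.
m₀/m_f = exp(Δv / v_e) = exp(5280 / 2804.7) = exp(1.8826) = 6.5703.
m_f = m₀ / 6.5703 = 300 / 6.5703 = 45.66 t.

final mass ≈ 45.7 t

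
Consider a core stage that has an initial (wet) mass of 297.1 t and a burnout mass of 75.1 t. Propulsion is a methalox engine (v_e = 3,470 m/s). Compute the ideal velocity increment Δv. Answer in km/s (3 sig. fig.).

Δv ≈ 4.77 km/s

From the ideal rocket equation, Δv = v_e · ln(m₀/m_f) = 3470.0 × ln(3.956) = 3470.0 × 1.3752 ≈ 4772.1 m/s.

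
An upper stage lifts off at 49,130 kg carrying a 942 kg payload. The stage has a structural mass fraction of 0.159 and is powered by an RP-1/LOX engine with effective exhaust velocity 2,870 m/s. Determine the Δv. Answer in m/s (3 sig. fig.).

Stage wet mass = m₀ − payload = 49,130 − 942 = 48,188 kg.
Stage dry mass = ε × stage wet mass = 0.159 × 48,188 = 7,661.89 kg.
Burnout mass m_f = stage dry + payload = 7,661.89 + 942 = 8,603.89 kg.
From the ideal rocket equation, Δv = v_e · ln(49,130/8,603.89) = 2870.0 × ln(5.71) = 2870.0 × 1.7423 ≈ 5000 m/s.

Δv ≈ 5000 m/s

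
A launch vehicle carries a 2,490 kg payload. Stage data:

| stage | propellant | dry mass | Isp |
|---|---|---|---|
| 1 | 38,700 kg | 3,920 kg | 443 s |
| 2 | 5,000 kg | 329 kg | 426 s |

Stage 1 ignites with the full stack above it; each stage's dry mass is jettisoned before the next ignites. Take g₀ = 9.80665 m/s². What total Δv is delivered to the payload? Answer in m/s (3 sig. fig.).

Δv ≈ 10600 m/s

Ignition mass of stage 1 = 38,700+3,920 + 5,000+329 + 2,490 = 50,439 kg.
Stage 1: m₀ = 50,439 kg, m_f = 50,439 − 38,700 = 11,739 kg; Δv = 443×9.80665×ln(4.297) = 4344.3×1.4578 ≈ 6333 m/s.
Stage 2: m₀ = 7,819 kg, m_f = 7,819 − 5,000 = 2,819 kg; Δv = 426×9.80665×ln(2.774) = 4177.6×1.0202 ≈ 4262 m/s.
Total Δv = 6333 + 4262 = 10595 m/s.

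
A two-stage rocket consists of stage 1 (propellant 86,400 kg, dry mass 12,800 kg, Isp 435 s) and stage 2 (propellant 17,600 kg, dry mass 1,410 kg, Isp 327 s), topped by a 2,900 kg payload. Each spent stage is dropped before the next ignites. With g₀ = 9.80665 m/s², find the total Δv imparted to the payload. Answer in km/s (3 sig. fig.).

Δv ≈ 10.5 km/s

Ignition mass of stage 1 = 86,400+12,800 + 17,600+1,410 + 2,900 = 121,110 kg.
Stage 1: m₀ = 121,110 kg, m_f = 121,110 − 86,400 = 34,710 kg; Δv = 435×9.80665×ln(3.489) = 4265.9×1.2497 ≈ 5331 m/s.
Stage 2: m₀ = 21,910 kg, m_f = 21,910 − 17,600 = 4,310 kg; Δv = 327×9.80665×ln(5.084) = 3206.8×1.6260 ≈ 5214 m/s.
Total Δv = 5331 + 5214 = 10545 m/s.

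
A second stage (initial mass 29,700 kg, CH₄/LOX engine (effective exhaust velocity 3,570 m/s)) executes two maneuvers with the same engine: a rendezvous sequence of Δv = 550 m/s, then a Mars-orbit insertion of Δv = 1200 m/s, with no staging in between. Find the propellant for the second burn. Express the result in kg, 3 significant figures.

After the first burn: m = 29700 × exp(−550/3570.0) = 29700 × 0.85722 = 25,459.4 kg.
After the second burn: m = 25,459.4 × exp(−1200/3570.0) = 25,459.4 × 0.71453 = 18,191.5 kg.
Second-burn propellant = 25,459.4 − 18,191.5 = 7,267.9 kg.

propellant for the second burn ≈ 7270 kg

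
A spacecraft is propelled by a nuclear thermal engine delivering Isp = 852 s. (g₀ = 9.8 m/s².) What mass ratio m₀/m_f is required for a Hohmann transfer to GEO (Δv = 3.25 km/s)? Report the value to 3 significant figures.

mass ratio ≈ 1.48

v_e = Isp · g₀ = 852 × 9.8 = 8349.6 m/s.
Rocket equation: m₀/m_f = exp(Δv / v_e) = exp(3250 / 8349.6) = exp(0.3892) = 1.4759.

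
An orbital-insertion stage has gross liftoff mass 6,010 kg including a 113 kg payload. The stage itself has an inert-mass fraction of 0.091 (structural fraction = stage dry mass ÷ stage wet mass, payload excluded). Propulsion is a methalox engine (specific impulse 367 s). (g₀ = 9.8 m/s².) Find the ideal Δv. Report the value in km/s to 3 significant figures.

Stage wet mass = m₀ − payload = 6,010 − 113 = 5,897 kg.
Stage dry mass = ε × stage wet mass = 0.091 × 5,897 = 536.627 kg.
Burnout mass m_f = stage dry + payload = 536.627 + 113 = 649.627 kg.
v_e = Isp · g₀ = 367 × 9.8 = 3596.6 m/s.
Using Δv = v_e ln(m₀/m_f): Δv = v_e · ln(6,010/649.627) = 3596.6 × ln(9.251) = 3596.6 × 2.2248 ≈ 8002 m/s.

Δv ≈ 8.00 km/s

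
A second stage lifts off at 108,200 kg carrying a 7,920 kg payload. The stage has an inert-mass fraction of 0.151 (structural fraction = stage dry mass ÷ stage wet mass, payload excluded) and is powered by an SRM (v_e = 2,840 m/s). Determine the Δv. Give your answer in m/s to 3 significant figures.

Δv ≈ 4390 m/s

Stage wet mass = m₀ − payload = 108,200 − 7,920 = 100,280 kg.
Stage dry mass = ε × stage wet mass = 0.151 × 100,280 = 15,142.3 kg.
Burnout mass m_f = stage dry + payload = 15,142.3 + 7,920 = 23,062.3 kg.
Δv = v_e · ln(108,200/23,062.3) = 2840.0 × ln(4.692) = 2840.0 × 1.5458 ≈ 4390 m/s.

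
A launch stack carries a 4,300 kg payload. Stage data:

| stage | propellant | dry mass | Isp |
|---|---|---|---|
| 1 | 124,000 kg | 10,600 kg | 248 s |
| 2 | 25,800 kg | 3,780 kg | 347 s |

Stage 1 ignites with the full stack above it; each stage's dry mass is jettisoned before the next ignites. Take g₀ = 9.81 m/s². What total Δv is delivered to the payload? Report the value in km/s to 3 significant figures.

Δv ≈ 8.12 km/s

Ignition mass of stage 1 = 124,000+10,600 + 25,800+3,780 + 4,300 = 168,480 kg.
Stage 1: m₀ = 168,480 kg, m_f = 168,480 − 124,000 = 44,480 kg; Δv = 248×9.81×ln(3.788) = 2432.9×1.3318 ≈ 3240 m/s.
Stage 2: m₀ = 33,880 kg, m_f = 33,880 − 25,800 = 8,080 kg; Δv = 347×9.81×ln(4.193) = 3404.1×1.4334 ≈ 4880 m/s.
Total Δv = 3240 + 4880 = 8120 m/s.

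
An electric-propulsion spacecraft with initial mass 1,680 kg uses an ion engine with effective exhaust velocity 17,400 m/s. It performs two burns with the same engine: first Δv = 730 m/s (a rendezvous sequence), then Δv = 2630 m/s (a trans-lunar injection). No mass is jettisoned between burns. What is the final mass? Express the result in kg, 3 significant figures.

final mass ≈ 1380 kg

After the first burn: m = 1680 × exp(−730/17400.0) = 1680 × 0.95891 = 1,610.97 kg.
After the second burn: m = 1,610.97 × exp(−2630/17400.0) = 1,610.97 × 0.85972 = 1,384.98 kg.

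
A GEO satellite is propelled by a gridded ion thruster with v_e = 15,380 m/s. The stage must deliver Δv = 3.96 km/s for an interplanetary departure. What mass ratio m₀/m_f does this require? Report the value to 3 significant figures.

mass ratio ≈ 1.29

Using Δv = v_e ln(m₀/m_f): m₀/m_f = exp(Δv / v_e) = exp(3960 / 15380.0) = exp(0.2575) = 1.2937.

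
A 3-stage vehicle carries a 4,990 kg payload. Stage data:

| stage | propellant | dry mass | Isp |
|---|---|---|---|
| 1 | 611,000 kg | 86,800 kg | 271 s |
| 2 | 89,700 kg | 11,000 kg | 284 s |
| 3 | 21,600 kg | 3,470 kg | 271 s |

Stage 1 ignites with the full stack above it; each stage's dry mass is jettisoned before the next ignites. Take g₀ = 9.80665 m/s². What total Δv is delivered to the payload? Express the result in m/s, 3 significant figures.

Ignition mass of stage 1 = 611,000+86,800 + 89,700+11,000 + 21,600+3,470 + 4,990 = 828,560 kg.
Stage 1: m₀ = 828,560 kg, m_f = 828,560 − 611,000 = 217,560 kg; Δv = 271×9.80665×ln(3.808) = 2657.6×1.3372 ≈ 3554 m/s.
Stage 2: m₀ = 130,760 kg, m_f = 130,760 − 89,700 = 41,060 kg; Δv = 284×9.80665×ln(3.185) = 2785.1×1.1583 ≈ 3226 m/s.
Stage 3: m₀ = 30,060 kg, m_f = 30,060 − 21,600 = 8,460 kg; Δv = 271×9.80665×ln(3.553) = 2657.6×1.2678 ≈ 3369 m/s.
Total Δv = 3554 + 3226 + 3369 = 10149 m/s.

Δv ≈ 10100 m/s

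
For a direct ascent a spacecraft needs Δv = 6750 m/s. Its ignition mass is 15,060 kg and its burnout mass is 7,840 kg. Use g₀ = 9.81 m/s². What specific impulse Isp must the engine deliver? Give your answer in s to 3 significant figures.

ln(m₀/m_f) = ln(15060/7840) = ln(1.921) = 0.6528.
From the ideal rocket equation, v_e = Δv / ln(m₀/m_f) = 6750 / 0.6528 = 10340.0 m/s.
Isp = v_e / g₀ = 10340.0 / 9.81 = 1054.0 s.

Isp ≈ 1050 s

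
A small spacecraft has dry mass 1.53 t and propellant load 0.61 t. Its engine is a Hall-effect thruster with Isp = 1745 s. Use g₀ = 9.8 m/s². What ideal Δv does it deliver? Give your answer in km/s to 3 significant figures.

Δv ≈ 5.74 km/s

v_e = Isp · g₀ = 1745 × 9.8 = 17101.0 m/s.
m₀ = m_dry + m_prop = 1.53 + 0.61 = 2.14 t.
From the ideal rocket equation, Δv = v_e · ln(m₀/m_f) = 17101.0 × ln(1.399) = 17101.0 × 0.3355 ≈ 5738.0 m/s.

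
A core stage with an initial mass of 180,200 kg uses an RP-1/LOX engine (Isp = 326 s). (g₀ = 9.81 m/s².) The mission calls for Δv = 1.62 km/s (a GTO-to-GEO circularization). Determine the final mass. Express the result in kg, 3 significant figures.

final mass ≈ 109000 kg

v_e = Isp · g₀ = 326 × 9.81 = 3198.1 m/s.
m₀/m_f = exp(Δv / v_e) = exp(1620 / 3198.1) = exp(0.5066) = 1.6596.
m_f = m₀ / 1.6596 = 180,200 / 1.6596 = 108,580 kg.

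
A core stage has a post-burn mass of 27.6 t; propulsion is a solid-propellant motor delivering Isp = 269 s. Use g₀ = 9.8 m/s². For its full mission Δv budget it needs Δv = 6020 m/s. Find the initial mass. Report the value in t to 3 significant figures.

v_e = Isp · g₀ = 269 × 9.8 = 2636.2 m/s.
By the Tsiolkovsky rocket equation, m₀/m_f = exp(Δv / v_e) = exp(6020 / 2636.2) = exp(2.2836) = 9.8118.
m₀ = m_f × 9.8118 = 27.6 × 9.8118 = 270.806 t.

initial mass ≈ 271 t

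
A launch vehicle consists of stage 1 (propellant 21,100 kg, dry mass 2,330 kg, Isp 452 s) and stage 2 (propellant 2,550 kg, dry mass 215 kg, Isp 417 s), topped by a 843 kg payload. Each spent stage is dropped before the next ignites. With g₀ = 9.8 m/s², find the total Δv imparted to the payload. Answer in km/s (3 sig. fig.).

Ignition mass of stage 1 = 21,100+2,330 + 2,550+215 + 843 = 27,038 kg.
Stage 1: m₀ = 27,038 kg, m_f = 27,038 − 21,100 = 5,938 kg; Δv = 452×9.8×ln(4.553) = 4429.6×1.5159 ≈ 6715 m/s.
Stage 2: m₀ = 3,608 kg, m_f = 3,608 − 2,550 = 1,058 kg; Δv = 417×9.8×ln(3.41) = 4086.6×1.2268 ≈ 5013 m/s.
Total Δv = 6715 + 5013 = 11728 m/s.

Δv ≈ 11.7 km/s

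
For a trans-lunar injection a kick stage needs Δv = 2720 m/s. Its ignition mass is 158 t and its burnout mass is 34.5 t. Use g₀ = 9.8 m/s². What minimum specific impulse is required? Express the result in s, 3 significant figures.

ln(m₀/m_f) = ln(158000/34500) = ln(4.58) = 1.5216.
v_e = Δv / ln(m₀/m_f) = 2720 / 1.5216 = 1787.6 m/s.
Isp = v_e / g₀ = 1787.6 / 9.8 = 182.4 s.

Isp ≈ 182 s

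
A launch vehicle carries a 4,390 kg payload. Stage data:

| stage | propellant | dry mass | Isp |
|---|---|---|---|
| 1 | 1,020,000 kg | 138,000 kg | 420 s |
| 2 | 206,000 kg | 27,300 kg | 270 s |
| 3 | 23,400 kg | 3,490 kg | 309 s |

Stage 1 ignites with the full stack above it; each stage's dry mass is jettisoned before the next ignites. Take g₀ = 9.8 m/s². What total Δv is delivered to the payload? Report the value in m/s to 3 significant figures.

Ignition mass of stage 1 = 1,020,000+138,000 + 206,000+27,300 + 23,400+3,490 + 4,390 = 1,422,580 kg.
Stage 1: m₀ = 1,422,580 kg, m_f = 1,422,580 − 1,020,000 = 402,580 kg; Δv = 420×9.8×ln(3.534) = 4116.0×1.2623 ≈ 5196 m/s.
Stage 2: m₀ = 264,580 kg, m_f = 264,580 − 206,000 = 58,580 kg; Δv = 270×9.8×ln(4.517) = 2646.0×1.5078 ≈ 3990 m/s.
Stage 3: m₀ = 31,280 kg, m_f = 31,280 − 23,400 = 7,880 kg; Δv = 309×9.8×ln(3.97) = 3028.2×1.3787 ≈ 4175 m/s.
Total Δv = 5196 + 3990 + 4175 = 13361 m/s.

Δv ≈ 13400 m/s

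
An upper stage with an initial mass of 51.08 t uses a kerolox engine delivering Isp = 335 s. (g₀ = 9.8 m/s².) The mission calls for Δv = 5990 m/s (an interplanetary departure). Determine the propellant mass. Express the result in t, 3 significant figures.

propellant mass ≈ 42.8 t

v_e = Isp · g₀ = 335 × 9.8 = 3283.0 m/s.
m₀/m_f = exp(Δv / v_e) = exp(5990 / 3283.0) = exp(1.8246) = 6.2000.
m_f = 51.08 / 6.2000 = 8.23871 t, so propellant = m₀ − m_f = 51.08 − 8.23871 = 42.84129 t.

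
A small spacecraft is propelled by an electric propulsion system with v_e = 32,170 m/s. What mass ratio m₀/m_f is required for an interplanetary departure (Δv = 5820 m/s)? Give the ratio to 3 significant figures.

mass ratio ≈ 1.20

m₀/m_f = exp(Δv / v_e) = exp(5820 / 32170.0) = exp(0.1809) = 1.1983.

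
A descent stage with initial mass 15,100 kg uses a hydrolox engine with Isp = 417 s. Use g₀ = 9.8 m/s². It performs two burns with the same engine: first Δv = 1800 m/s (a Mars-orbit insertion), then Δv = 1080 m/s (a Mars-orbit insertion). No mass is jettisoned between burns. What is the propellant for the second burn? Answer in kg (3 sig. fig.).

propellant for the second burn ≈ 2260 kg

v_e = Isp · g₀ = 417 × 9.8 = 4086.6 m/s.
After the first burn: m = 15100 × exp(−1800/4086.6) = 15100 × 0.64374 = 9,720.47 kg.
After the second burn: m = 9,720.47 × exp(−1080/4086.6) = 9,720.47 × 0.76776 = 7,462.99 kg.
Second-burn propellant = 9,720.47 − 7,462.99 = 2,257.48 kg.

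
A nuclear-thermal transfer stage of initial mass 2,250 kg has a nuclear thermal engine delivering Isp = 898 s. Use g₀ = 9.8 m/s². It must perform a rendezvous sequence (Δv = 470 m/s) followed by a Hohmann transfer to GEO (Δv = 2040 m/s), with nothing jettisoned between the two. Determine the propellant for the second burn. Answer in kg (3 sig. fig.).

v_e = Isp · g₀ = 898 × 9.8 = 8800.4 m/s.
After the first burn: m = 2250 × exp(−470/8800.4) = 2250 × 0.94799 = 2,132.98 kg.
After the second burn: m = 2,132.98 × exp(−2040/8800.4) = 2,132.98 × 0.79310 = 1,691.67 kg.
Second-burn propellant = 2,132.98 − 1,691.67 = 441.31 kg.

propellant for the second burn ≈ 441 kg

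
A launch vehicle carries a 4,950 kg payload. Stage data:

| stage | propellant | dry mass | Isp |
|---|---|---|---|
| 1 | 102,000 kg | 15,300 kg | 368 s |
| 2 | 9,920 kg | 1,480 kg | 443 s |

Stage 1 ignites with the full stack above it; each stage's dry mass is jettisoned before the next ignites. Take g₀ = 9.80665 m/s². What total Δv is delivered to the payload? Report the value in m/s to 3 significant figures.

Δv ≈ 9250 m/s

Ignition mass of stage 1 = 102,000+15,300 + 9,920+1,480 + 4,950 = 133,650 kg.
Stage 1: m₀ = 133,650 kg, m_f = 133,650 − 102,000 = 31,650 kg; Δv = 368×9.80665×ln(4.223) = 3608.8×1.4405 ≈ 5198 m/s.
Stage 2: m₀ = 16,350 kg, m_f = 16,350 − 9,920 = 6,430 kg; Δv = 443×9.80665×ln(2.543) = 4344.3×0.9333 ≈ 4054 m/s.
Total Δv = 5198 + 4054 = 9252 m/s.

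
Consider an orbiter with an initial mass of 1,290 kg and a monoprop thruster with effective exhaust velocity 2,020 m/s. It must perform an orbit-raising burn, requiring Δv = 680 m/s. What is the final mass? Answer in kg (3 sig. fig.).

final mass ≈ 921 kg

Using Δv = v_e ln(m₀/m_f): m₀/m_f = exp(Δv / v_e) = exp(680 / 2020.0) = exp(0.3366) = 1.4002.
m_f = m₀ / 1.4002 = 1,290 / 1.4002 = 921.297 kg.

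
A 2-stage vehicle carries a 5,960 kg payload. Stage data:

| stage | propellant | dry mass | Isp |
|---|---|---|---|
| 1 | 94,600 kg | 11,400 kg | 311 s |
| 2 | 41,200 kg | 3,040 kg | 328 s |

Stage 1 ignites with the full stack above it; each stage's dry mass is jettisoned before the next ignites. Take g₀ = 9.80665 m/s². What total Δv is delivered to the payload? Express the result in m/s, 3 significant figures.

Ignition mass of stage 1 = 94,600+11,400 + 41,200+3,040 + 5,960 = 156,200 kg.
Stage 1: m₀ = 156,200 kg, m_f = 156,200 − 94,600 = 61,600 kg; Δv = 311×9.80665×ln(2.536) = 3049.9×0.9305 ≈ 2838 m/s.
Stage 2: m₀ = 50,200 kg, m_f = 50,200 − 41,200 = 9,000 kg; Δv = 328×9.80665×ln(5.578) = 3216.6×1.7188 ≈ 5529 m/s.
Total Δv = 2838 + 5529 = 8367 m/s.

Δv ≈ 8370 m/s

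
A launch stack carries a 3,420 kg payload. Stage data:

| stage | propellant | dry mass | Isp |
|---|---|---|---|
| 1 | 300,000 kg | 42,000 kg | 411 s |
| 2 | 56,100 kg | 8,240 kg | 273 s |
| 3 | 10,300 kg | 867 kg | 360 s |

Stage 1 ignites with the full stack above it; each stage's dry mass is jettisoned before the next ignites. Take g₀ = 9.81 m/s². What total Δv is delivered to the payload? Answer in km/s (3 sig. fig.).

Δv ≈ 12.7 km/s

Ignition mass of stage 1 = 300,000+42,000 + 56,100+8,240 + 10,300+867 + 3,420 = 420,927 kg.
Stage 1: m₀ = 420,927 kg, m_f = 420,927 − 300,000 = 120,927 kg; Δv = 411×9.81×ln(3.481) = 4031.9×1.2473 ≈ 5029 m/s.
Stage 2: m₀ = 78,927 kg, m_f = 78,927 − 56,100 = 22,827 kg; Δv = 273×9.81×ln(3.458) = 2678.1×1.2406 ≈ 3322 m/s.
Stage 3: m₀ = 14,587 kg, m_f = 14,587 − 10,300 = 4,287 kg; Δv = 360×9.81×ln(3.403) = 3531.6×1.2245 ≈ 4325 m/s.
Total Δv = 5029 + 3322 + 4325 = 12676 m/s.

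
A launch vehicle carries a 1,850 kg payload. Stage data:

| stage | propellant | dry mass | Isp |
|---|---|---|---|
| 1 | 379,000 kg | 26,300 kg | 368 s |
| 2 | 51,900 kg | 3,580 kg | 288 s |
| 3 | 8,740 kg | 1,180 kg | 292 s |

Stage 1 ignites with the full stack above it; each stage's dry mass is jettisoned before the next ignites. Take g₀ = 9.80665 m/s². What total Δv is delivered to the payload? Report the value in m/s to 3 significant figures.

Ignition mass of stage 1 = 379,000+26,300 + 51,900+3,580 + 8,740+1,180 + 1,850 = 472,550 kg.
Stage 1: m₀ = 472,550 kg, m_f = 472,550 − 379,000 = 93,550 kg; Δv = 368×9.80665×ln(5.051) = 3608.8×1.6196 ≈ 5845 m/s.
Stage 2: m₀ = 67,250 kg, m_f = 67,250 − 51,900 = 15,350 kg; Δv = 288×9.80665×ln(4.381) = 2824.3×1.4773 ≈ 4172 m/s.
Stage 3: m₀ = 11,770 kg, m_f = 11,770 − 8,740 = 3,030 kg; Δv = 292×9.80665×ln(3.884) = 2863.5×1.3570 ≈ 3886 m/s.
Total Δv = 5845 + 4172 + 3886 = 13903 m/s.

Δv ≈ 13900 m/s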